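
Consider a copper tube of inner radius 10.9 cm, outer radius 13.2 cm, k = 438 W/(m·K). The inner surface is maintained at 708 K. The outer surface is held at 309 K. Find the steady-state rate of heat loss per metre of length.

Q' = 2πk·ΔT/ln(r₂/r₁) = 2π × 438 × 399 / ln(0.132/0.109) = 5.74×10^6 W/m

Q' = 5740 kW/m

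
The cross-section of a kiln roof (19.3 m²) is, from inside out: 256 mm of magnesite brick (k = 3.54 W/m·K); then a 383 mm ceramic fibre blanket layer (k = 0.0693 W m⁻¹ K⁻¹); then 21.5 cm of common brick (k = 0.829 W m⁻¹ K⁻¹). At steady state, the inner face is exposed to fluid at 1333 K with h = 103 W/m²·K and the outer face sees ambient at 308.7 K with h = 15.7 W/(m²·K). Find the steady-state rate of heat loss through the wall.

Resistance network (inner→outer):
  R_conv,in = 1/(hA) = 1/(103·19.3) = 5.030×10^-4 K/W
  R_magnesite brick = L/(kA) = 0.256/(3.54·19.3) = 0.003747 K/W
  R_ceramic fibre blanket = L/(kA) = 0.383/(0.0693·19.3) = 0.2864 K/W
  R_common brick = L/(kA) = 0.215/(0.829·19.3) = 0.01344 K/W
  R_conv,out = 1/(hA) = 1/(15.7·19.3) = 0.003300 K/W
ΣR = 5.030×10^-4 + 0.003747 + 0.2864 + 0.01344 + 0.003300 = 0.3074 K/W
Q = ΔT/ΣR = (1333 K − 308.7 K)/0.3074 = 3330 W

Q = 3330 W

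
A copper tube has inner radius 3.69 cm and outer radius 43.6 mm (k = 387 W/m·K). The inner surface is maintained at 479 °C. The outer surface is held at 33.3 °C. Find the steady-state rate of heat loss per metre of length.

Q' = 2πk·ΔT/ln(r₂/r₁) = 2π × 387 × 445.7 / ln(0.0436/0.0369) = 6.50×10^6 W/m

Q' = 6500 kW/m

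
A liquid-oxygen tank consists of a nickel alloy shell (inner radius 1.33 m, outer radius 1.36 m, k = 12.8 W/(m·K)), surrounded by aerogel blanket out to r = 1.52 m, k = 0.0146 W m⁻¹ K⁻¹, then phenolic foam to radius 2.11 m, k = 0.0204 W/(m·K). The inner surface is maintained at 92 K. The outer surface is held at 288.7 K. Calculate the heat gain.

Resistance network (inner→outer):
  R_nickel alloy = (1/1.33 − 1/1.36)/(4πk) = 0.01659/(4π·12.8) = 1.031×10^-4 K/W
  R_aerogel blanket = (1/1.36 − 1/1.52)/(4πk) = 0.07740/(4π·0.0146) = 0.4219 K/W
  R_phenolic foam = (1/1.52 − 1/2.11)/(4πk) = 0.1840/(4π·0.0204) = 0.7176 K/W
ΣR = 1.031×10^-4 + 0.4219 + 0.7176 = 1.140 K/W
Q = ΔT/ΣR = (92 K − 288.7 K)/1.140 = -173 W
(Negative Q ⇒ heat flows inward; heat gain = 173 W.)

Q = 173 W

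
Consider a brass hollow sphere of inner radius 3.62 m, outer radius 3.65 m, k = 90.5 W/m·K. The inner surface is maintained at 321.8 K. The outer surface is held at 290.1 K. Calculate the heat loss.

Q = 4πk·ΔT/(1/r₁ − 1/r₂) = 4π × 90.5 × 31.7 / (1/3.62 − 1/3.65) = 1.59×10^7 W

Q = 15900 kW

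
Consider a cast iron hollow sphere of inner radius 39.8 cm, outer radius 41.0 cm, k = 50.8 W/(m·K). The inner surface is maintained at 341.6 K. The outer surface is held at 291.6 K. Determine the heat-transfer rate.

Q = 434 kW

Q = 4πk·ΔT/(1/r₁ − 1/r₂) = 4π × 50.8 × 50 / (1/0.398 − 1/0.410) = 4.34×10^5 W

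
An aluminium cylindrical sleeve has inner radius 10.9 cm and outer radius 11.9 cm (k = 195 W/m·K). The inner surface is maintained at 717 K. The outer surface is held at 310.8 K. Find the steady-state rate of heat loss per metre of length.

Q' = 5670 kW/m

Q' = 2πk·ΔT/ln(r₂/r₁) = 2π × 195 × 406.2 / ln(0.119/0.109) = 5.67×10^6 W/m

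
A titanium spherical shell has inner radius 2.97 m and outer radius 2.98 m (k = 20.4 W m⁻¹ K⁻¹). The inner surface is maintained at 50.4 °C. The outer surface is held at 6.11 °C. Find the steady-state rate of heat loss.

Q = 1.00×10^7 W

Q = 4πk·ΔT/(1/r₁ − 1/r₂) = 4π × 20.4 × 44.29 / (1/2.97 − 1/2.98) = 1.00×10^7 W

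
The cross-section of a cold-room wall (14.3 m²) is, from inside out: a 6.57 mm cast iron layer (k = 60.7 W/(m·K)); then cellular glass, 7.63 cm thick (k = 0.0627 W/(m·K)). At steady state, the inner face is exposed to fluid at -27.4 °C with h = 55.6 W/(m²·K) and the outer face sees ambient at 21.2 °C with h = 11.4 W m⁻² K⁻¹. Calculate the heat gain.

Treat each layer as a resistance in series:
  R_conv,in = 1/(hA) = 1/(55.6·14.3) = 0.001258 K/W
  R_cast iron = L/(kA) = 0.00657/(60.7·14.3) = 7.569×10^-6 K/W
  R_cellular glass = L/(kA) = 0.0763/(0.0627·14.3) = 0.08510 K/W
  R_conv,out = 1/(hA) = 1/(11.4·14.3) = 0.006134 K/W
ΣR = 0.001258 + 7.569×10^-6 + 0.08510 + 0.006134 = 0.09250 K/W
Q = ΔT/ΣR = (-27.4 °C − 21.2 °C)/0.09250 = -525 W
(Negative Q ⇒ heat flows inward; heat gain = 525 W.)

Q = 525 W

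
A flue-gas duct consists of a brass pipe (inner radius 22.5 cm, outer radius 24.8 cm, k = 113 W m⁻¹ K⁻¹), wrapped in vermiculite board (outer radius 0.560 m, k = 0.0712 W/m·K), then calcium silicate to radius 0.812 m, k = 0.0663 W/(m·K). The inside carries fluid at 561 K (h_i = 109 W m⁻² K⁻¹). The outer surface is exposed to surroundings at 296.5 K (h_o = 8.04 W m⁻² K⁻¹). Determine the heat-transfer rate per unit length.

Q' = 96.4 W/m

Treat each layer as a resistance in series:
  R'_conv,in = 1/(2πr h) = 1/(2π·0.225·109) = 0.006489 m·K/W
  R'_brass = ln(0.248/0.225)/(2πk) = 0.09733/(2π·113) = 1.371×10^-4 m·K/W
  R'_vermiculite board = ln(0.560/0.248)/(2πk) = 0.8145/(2π·0.0712) = 1.821 m·K/W
  R'_calcium silicate = ln(0.812/0.560)/(2πk) = 0.3716/(2π·0.0663) = 0.8919 m·K/W
  R'_conv,out = 1/(2πr h) = 1/(2π·0.812·8.04) = 0.02438 m·K/W
ΣR = 0.006489 + 1.371×10^-4 + 1.821 + 0.8919 + 0.02438 = 2.744 m·K/W
Q' = ΔT/ΣR = (561 K − 296.5 K)/2.744 = 96.4 W/m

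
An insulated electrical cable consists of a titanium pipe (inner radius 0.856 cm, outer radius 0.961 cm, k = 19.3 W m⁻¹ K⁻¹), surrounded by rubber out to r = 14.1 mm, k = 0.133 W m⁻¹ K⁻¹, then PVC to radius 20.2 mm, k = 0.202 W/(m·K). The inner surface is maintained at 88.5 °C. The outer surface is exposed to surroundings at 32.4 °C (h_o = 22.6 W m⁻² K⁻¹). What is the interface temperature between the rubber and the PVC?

Series thermal resistances, inner to outer:
  R'_titanium = ln(0.00961/0.00856)/(2πk) = 0.1157/(2π·19.3) = 9.541×10^-4 m·K/W
  R'_rubber = ln(0.0141/0.00961)/(2πk) = 0.3834/(2π·0.133) = 0.4588 m·K/W
  R'_PVC = ln(0.0202/0.0141)/(2πk) = 0.3595/(2π·0.202) = 0.2833 m·K/W
  R'_conv,out = 1/(2πr h) = 1/(2π·0.0202·22.6) = 0.3486 m·K/W
ΣR = 9.541×10^-4 + 0.4588 + 0.2833 + 0.3486 = 1.092 m·K/W
Q' = ΔT/ΣR = (88.5 °C − 32.4 °C)/1.092 = 51.37 W/m
From the inner boundary to the rubber/PVC interface, ΣR_partial = 0.4598 m·K/W.
T_interface = T_in − Q'·ΣR_partial = 88.5 °C − (51.37)(0.4598) = 64.9 °C

T = 64.9 °C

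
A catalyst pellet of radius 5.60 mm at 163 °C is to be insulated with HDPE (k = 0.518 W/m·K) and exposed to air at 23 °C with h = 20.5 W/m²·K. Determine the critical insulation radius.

For a sphere, r_cr = 2k_ins/h = 2·0.518/20.5 = 0.0505 m = 5.05 cm

r_cr = 5.05 cm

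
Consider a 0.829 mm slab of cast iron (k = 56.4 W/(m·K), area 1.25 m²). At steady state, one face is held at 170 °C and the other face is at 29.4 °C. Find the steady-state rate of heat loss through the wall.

Q = 12000 kW

Q = kA·ΔT/L = 56.4 × 1.25 × |170 °C − 29.4 °C| / 8.29×10^-4 = 1.20×10^7 W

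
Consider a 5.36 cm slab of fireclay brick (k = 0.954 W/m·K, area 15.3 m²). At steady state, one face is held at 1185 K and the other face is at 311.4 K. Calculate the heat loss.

Q = 238 kW

Q = kA·ΔT/L = 0.954 × 15.3 × |1185 K − 311.4 K| / 0.0536 = 2.38×10^5 W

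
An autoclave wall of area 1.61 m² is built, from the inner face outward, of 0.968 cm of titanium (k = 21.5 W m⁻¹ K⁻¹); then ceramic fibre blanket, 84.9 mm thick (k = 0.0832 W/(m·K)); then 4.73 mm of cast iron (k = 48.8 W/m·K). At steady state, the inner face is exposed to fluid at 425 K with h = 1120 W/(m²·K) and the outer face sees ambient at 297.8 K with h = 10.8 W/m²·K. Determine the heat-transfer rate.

Q = 184 W

Resistance network (inner→outer):
  R_conv,in = 1/(hA) = 1/(1120·1.61) = 5.546×10^-4 K/W
  R_titanium = L/(kA) = 0.00968/(21.5·1.61) = 2.796×10^-4 K/W
  R_ceramic fibre blanket = L/(kA) = 0.0849/(0.0832·1.61) = 0.6338 K/W
  R_cast iron = L/(kA) = 0.00473/(48.8·1.61) = 6.020×10^-5 K/W
  R_conv,out = 1/(hA) = 1/(10.8·1.61) = 0.05751 K/W
ΣR = 5.546×10^-4 + 2.796×10^-4 + 0.6338 + 6.020×10^-5 + 0.05751 = 0.6922 K/W
Q = ΔT/ΣR = (425 K − 297.8 K)/0.6922 = 184 W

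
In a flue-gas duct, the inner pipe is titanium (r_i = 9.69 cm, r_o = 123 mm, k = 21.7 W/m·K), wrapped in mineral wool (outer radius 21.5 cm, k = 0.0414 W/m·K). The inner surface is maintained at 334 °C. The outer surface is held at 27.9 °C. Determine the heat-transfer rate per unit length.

Treat each layer as a resistance in series:
  R'_titanium = ln(0.123/0.0969)/(2πk) = 0.2385/(2π·21.7) = 0.001749 m·K/W
  R'_mineral wool = ln(0.215/0.123)/(2πk) = 0.5585/(2π·0.0414) = 2.147 m·K/W
ΣR = 0.001749 + 2.147 = 2.149 m·K/W
Q' = ΔT/ΣR = (334 °C − 27.9 °C)/2.149 = 142 W/m

Q' = 142 W/m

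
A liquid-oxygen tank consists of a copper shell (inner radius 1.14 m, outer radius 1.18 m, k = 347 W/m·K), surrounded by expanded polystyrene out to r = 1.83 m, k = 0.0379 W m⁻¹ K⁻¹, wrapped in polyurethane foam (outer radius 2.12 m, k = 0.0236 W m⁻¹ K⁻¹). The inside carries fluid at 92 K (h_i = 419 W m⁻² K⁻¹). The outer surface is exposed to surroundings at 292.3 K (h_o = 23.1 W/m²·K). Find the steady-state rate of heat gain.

Q = 226 W

Resistance network (inner→outer):
  R_conv,in = 1/(4πr²h) = 1/(4π·1.14²·419) = 1.461×10^-4 K/W
  R_copper = (1/1.14 − 1/1.18)/(4πk) = 0.02974/(4π·347) = 6.819×10^-6 K/W
  R_expanded polystyrene = (1/1.18 − 1/1.83)/(4πk) = 0.3010/(4π·0.0379) = 0.6320 K/W
  R_polyurethane foam = (1/1.83 − 1/2.12)/(4πk) = 0.07475/(4π·0.0236) = 0.2521 K/W
  R_conv,out = 1/(4πr²h) = 1/(4π·2.12²·23.1) = 7.665×10^-4 K/W
ΣR = 1.461×10^-4 + 6.819×10^-6 + 0.6320 + 0.2521 + 7.665×10^-4 = 0.8850 K/W
Q = ΔT/ΣR = (92 K − 292.3 K)/0.8850 = -226 W
(Negative Q ⇒ heat flows inward; heat gain = 226 W.)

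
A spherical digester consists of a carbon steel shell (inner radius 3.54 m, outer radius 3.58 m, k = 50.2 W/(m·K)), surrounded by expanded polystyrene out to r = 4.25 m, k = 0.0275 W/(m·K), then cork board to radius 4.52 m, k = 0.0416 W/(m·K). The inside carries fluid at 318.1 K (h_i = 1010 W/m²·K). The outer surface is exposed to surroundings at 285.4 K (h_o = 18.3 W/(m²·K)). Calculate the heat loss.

Resistance network (inner→outer):
  R_conv,in = 1/(4πr²h) = 1/(4π·3.54²·1010) = 6.287×10^-6 K/W
  R_carbon steel = (1/3.54 − 1/3.58)/(4πk) = 0.003156/(4π·50.2) = 5.003×10^-6 K/W
  R_expanded polystyrene = (1/3.58 − 1/4.25)/(4πk) = 0.04404/(4π·0.0275) = 0.1274 K/W
  R_cork board = (1/4.25 − 1/4.52)/(4πk) = 0.01406/(4π·0.0416) = 0.02689 K/W
  R_conv,out = 1/(4πr²h) = 1/(4π·4.52²·18.3) = 2.128×10^-4 K/W
ΣR = 6.287×10^-6 + 5.003×10^-6 + 0.1274 + 0.02689 + 2.128×10^-4 = 0.1545 K/W
Q = ΔT/ΣR = (318.1 K − 285.4 K)/0.1545 = 212 W

Q = 212 W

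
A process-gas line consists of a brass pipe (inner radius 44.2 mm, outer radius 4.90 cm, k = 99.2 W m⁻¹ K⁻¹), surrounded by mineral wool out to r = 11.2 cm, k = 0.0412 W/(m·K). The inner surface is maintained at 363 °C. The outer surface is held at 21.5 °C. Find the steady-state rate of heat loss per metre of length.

Resistance network (inner→outer):
  R'_brass = ln(0.0490/0.0442)/(2πk) = 0.1031/(2π·99.2) = 1.654×10^-4 m·K/W
  R'_mineral wool = ln(0.112/0.0490)/(2πk) = 0.8267/(2π·0.0412) = 3.193 m·K/W
ΣR = 1.654×10^-4 + 3.193 = 3.193 m·K/W
Q' = ΔT/ΣR = (363 °C − 21.5 °C)/3.193 = 107 W/m

Q' = 107 W/m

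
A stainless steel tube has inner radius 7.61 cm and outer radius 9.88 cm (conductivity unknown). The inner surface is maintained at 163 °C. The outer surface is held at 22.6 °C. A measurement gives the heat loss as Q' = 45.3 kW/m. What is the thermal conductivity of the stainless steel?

ΣR = ΔT/Q' = |163 − 22.6|/45300 = 0.003099 m·K/W
ln(r₂/r₁)/(2πk) = 0.003099 ⇒ k = 0.2610/(2π·0.003099) = 13.4 W/m·K

k = 13.4 W/m·K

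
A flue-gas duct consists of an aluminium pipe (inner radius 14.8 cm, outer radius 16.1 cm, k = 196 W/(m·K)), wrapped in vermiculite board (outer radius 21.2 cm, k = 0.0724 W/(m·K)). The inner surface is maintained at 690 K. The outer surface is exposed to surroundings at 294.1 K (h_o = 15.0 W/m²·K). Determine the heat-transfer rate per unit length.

Resistance network (inner→outer):
  R'_aluminium = ln(0.161/0.148)/(2πk) = 0.08419/(2π·196) = 6.837×10^-5 m·K/W
  R'_vermiculite board = ln(0.212/0.161)/(2πk) = 0.2752/(2π·0.0724) = 0.6049 m·K/W
  R'_conv,out = 1/(2πr h) = 1/(2π·0.212·15.0) = 0.05005 m·K/W
ΣR = 6.837×10^-5 + 0.6049 + 0.05005 = 0.6550 m·K/W
Q' = ΔT/ΣR = (690 K − 294.1 K)/0.6550 = 604 W/m

Q' = 604 W/m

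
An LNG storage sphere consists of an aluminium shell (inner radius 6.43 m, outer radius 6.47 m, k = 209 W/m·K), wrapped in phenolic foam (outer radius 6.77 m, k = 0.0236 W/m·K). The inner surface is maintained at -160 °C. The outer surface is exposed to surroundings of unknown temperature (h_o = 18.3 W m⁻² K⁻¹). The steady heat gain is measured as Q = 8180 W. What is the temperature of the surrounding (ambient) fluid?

Sum the resistances:
  R_aluminium = (1/6.43 − 1/6.47)/(4πk) = 9.615×10^-4/(4π·209) = 3.661×10^-7 K/W
  R_phenolic foam = (1/6.47 − 1/6.77)/(4πk) = 0.006849/(4π·0.0236) = 0.02309 K/W
  R_conv,out = 1/(4πr²h) = 1/(4π·6.77²·18.3) = 9.488×10^-5 K/W
ΣR = 0.02319 K/W
ΔT = Q·ΣR = 8180 × 0.02319 = 189.7 K
Heat flows inward, so T_out = T_in + ΔT = -160 + 189.7 = 29.7 °C

T_out = 29.7 °C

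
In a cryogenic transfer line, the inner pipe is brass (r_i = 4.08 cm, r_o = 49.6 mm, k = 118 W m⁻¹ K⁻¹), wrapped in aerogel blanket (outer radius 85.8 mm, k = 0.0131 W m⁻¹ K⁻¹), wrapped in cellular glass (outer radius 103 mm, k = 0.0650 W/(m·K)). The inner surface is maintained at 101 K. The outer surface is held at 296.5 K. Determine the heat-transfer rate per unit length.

Q' = 27.5 W/m

Series thermal resistances, inner to outer:
  R'_brass = ln(0.0496/0.0408)/(2πk) = 0.1953/(2π·118) = 2.634×10^-4 m·K/W
  R'_aerogel blanket = ln(0.0858/0.0496)/(2πk) = 0.5480/(2π·0.0131) = 6.658 m·K/W
  R'_cellular glass = ln(0.103/0.0858)/(2πk) = 0.1827/(2π·0.0650) = 0.4474 m·K/W
ΣR = 2.634×10^-4 + 6.658 + 0.4474 = 7.106 m·K/W
Q' = ΔT/ΣR = (101 K − 296.5 K)/7.106 = -27.5 W/m
(Negative Q' ⇒ heat flows inward; heat gain = 27.5 W/m.)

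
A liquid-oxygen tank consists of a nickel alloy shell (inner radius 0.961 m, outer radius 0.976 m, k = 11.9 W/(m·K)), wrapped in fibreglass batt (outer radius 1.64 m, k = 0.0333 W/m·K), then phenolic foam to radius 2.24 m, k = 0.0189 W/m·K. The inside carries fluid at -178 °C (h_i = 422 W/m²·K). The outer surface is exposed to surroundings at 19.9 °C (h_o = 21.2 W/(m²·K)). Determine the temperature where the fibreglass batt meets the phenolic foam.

T = -61.2 °C

Resistance network (inner→outer):
  R_conv,in = 1/(4πr²h) = 1/(4π·0.961²·422) = 2.042×10^-4 K/W
  R_nickel alloy = (1/0.961 − 1/0.976)/(4πk) = 0.01599/(4π·11.9) = 1.069×10^-4 K/W
  R_fibreglass batt = (1/0.976 − 1/1.64)/(4πk) = 0.4148/(4π·0.0333) = 0.9913 K/W
  R_phenolic foam = (1/1.64 − 1/2.24)/(4πk) = 0.1633/(4π·0.0189) = 0.6877 K/W
  R_conv,out = 1/(4πr²h) = 1/(4π·2.24²·21.2) = 7.481×10^-4 K/W
ΣR = 2.042×10^-4 + 1.069×10^-4 + 0.9913 + 0.6877 + 7.481×10^-4 = 1.680 K/W
Q = ΔT/ΣR = (-178 °C − 19.9 °C)/1.680 = -117.8 W
From the inner boundary to the fibreglass batt/phenolic foam interface, ΣR_partial = 0.9916 K/W.
T_interface = T_in − Q·ΣR_partial = -178 °C − (-117.8)(0.9916) = -61.2 °C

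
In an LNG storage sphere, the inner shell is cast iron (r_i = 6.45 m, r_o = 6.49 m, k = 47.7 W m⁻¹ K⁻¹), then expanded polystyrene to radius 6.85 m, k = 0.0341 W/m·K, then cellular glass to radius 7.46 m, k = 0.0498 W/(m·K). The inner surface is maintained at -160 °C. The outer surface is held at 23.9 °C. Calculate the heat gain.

Q = 4840 W

Series thermal resistances, inner to outer:
  R_cast iron = (1/6.45 − 1/6.49)/(4πk) = 9.556×10^-4/(4π·47.7) = 1.594×10^-6 K/W
  R_expanded polystyrene = (1/6.49 − 1/6.85)/(4πk) = 0.008098/(4π·0.0341) = 0.01890 K/W
  R_cellular glass = (1/6.85 − 1/7.46)/(4πk) = 0.01194/(4π·0.0498) = 0.01907 K/W
ΣR = 1.594×10^-6 + 0.01890 + 0.01907 = 0.03797 K/W
Q = ΔT/ΣR = (-160 °C − 23.9 °C)/0.03797 = -4840 W
(Negative Q ⇒ heat flows inward; heat gain = 4840 W.)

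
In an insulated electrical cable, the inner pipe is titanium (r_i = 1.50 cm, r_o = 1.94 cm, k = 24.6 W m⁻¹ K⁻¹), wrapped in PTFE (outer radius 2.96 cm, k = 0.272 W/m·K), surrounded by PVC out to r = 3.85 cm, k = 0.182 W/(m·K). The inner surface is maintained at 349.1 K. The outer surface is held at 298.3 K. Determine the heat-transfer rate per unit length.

Q' = 106 W/m

Treat each layer as a resistance in series:
  R'_titanium = ln(0.0194/0.0150)/(2πk) = 0.2572/(2π·24.6) = 0.001664 m·K/W
  R'_PTFE = ln(0.0296/0.0194)/(2πk) = 0.4225/(2π·0.272) = 0.2472 m·K/W
  R'_PVC = ln(0.0385/0.0296)/(2πk) = 0.2629/(2π·0.182) = 0.2299 m·K/W
ΣR = 0.001664 + 0.2472 + 0.2299 = 0.4788 m·K/W
Q' = ΔT/ΣR = (349.1 K − 298.3 K)/0.4788 = 106 W/m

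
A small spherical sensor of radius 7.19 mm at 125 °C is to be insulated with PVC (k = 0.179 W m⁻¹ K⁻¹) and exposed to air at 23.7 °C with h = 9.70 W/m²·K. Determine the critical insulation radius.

For a sphere, r_cr = 2k_ins/h = 2·0.179/9.70 = 0.0369 m = 3.69 cm

r_cr = 3.69 cm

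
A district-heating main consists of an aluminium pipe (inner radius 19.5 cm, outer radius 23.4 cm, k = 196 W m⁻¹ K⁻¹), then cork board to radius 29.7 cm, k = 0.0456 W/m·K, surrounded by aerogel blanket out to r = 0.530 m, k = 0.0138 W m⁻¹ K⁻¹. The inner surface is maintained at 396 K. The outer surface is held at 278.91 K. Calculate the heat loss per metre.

Treat each layer as a resistance in series:
  R'_aluminium = ln(0.234/0.195)/(2πk) = 0.1823/(2π·196) = 1.480×10^-4 m·K/W
  R'_cork board = ln(0.297/0.234)/(2πk) = 0.2384/(2π·0.0456) = 0.8321 m·K/W
  R'_aerogel blanket = ln(0.530/0.297)/(2πk) = 0.5791/(2π·0.0138) = 6.679 m·K/W
ΣR = 1.480×10^-4 + 0.8321 + 6.679 = 7.511 m·K/W
Q' = ΔT/ΣR = (396 K − 278.91 K)/7.511 = 15.6 W/m

Q' = 15.6 W/m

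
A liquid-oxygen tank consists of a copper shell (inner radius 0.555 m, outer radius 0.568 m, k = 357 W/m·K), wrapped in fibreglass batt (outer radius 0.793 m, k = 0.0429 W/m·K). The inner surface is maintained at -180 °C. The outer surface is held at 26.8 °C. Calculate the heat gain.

Treat each layer as a resistance in series:
  R_copper = (1/0.555 − 1/0.568)/(4πk) = 0.04124/(4π·357) = 9.192×10^-6 K/W
  R_fibreglass batt = (1/0.568 − 1/0.793)/(4πk) = 0.4995/(4π·0.0429) = 0.9266 K/W
ΣR = 9.192×10^-6 + 0.9266 = 0.9266 K/W
Q = ΔT/ΣR = (-180 °C − 26.8 °C)/0.9266 = -223 W
(Negative Q ⇒ heat flows inward; heat gain = 223 W.)

Q = 223 W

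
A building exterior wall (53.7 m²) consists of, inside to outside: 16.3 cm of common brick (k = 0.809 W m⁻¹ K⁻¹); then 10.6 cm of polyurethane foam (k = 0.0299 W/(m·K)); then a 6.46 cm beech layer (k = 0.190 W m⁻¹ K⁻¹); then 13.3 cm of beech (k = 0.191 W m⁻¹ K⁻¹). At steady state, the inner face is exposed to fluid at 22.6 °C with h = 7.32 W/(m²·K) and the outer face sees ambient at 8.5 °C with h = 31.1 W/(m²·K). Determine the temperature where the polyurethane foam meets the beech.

T = 11.5 °C

Resistance network (inner→outer):
  R_conv,in = 1/(hA) = 1/(7.32·53.7) = 0.002544 K/W
  R_common brick = L/(kA) = 0.163/(0.809·53.7) = 0.003752 K/W
  R_polyurethane foam = L/(kA) = 0.106/(0.0299·53.7) = 0.06602 K/W
  R_beech = L/(kA) = 0.0646/(0.190·53.7) = 0.006331 K/W
  R_beech = L/(kA) = 0.133/(0.191·53.7) = 0.01297 K/W
  R_conv,out = 1/(hA) = 1/(31.1·53.7) = 5.988×10^-4 K/W
ΣR = 0.002544 + 0.003752 + 0.06602 + 0.006331 + 0.01297 + 5.988×10^-4 = 0.09222 K/W
Q = ΔT/ΣR = (22.6 °C − 8.5 °C)/0.09222 = 152.9 W
From the inner boundary to the polyurethane foam/beech interface, ΣR_partial = 0.07232 K/W.
T_interface = T_in − Q·ΣR_partial = 22.6 °C − (152.9)(0.07232) = 11.5 °C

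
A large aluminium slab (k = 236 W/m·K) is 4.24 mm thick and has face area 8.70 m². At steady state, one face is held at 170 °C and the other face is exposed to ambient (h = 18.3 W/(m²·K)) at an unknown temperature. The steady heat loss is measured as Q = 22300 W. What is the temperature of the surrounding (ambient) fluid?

Series resistances:
  R_aluminium = L/(kA) = 0.00424/(236·8.70) = 2.065×10^-6 K/W
  R_conv,out = 1/(hA) = 1/(18.3·8.70) = 0.006281 K/W
ΣR = 0.006283 K/W
ΔT = Q·ΣR = 22300 × 0.006283 = 140.1 K
Heat flows outward, so T_out = T_in − ΔT = 170 − 140.1 = 29.9 °C

T_out = 29.9 °C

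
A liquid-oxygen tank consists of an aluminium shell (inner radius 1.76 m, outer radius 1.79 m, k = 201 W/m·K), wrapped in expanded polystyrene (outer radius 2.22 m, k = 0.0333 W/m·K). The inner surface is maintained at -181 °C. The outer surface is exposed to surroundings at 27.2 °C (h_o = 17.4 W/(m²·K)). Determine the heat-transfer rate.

Q = 802 W

Resistance network (inner→outer):
  R_aluminium = (1/1.76 − 1/1.79)/(4πk) = 0.009523/(4π·201) = 3.770×10^-6 K/W
  R_expanded polystyrene = (1/1.79 − 1/2.22)/(4πk) = 0.1082/(4π·0.0333) = 0.2586 K/W
  R_conv,out = 1/(4πr²h) = 1/(4π·2.22²·17.4) = 9.280×10^-4 K/W
ΣR = 3.770×10^-6 + 0.2586 + 9.280×10^-4 = 0.2595 K/W
Q = ΔT/ΣR = (-181 °C − 27.2 °C)/0.2595 = -802 W
(Negative Q ⇒ heat flows inward; heat gain = 802 W.)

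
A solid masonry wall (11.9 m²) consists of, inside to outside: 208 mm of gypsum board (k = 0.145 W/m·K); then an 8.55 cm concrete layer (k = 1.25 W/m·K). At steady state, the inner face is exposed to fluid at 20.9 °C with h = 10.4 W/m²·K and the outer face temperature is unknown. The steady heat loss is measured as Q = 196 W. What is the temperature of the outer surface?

Series resistances:
  R_conv,in = 1/(hA) = 1/(10.4·11.9) = 0.008080 K/W
  R_gypsum board = L/(kA) = 0.208/(0.145·11.9) = 0.1205 K/W
  R_concrete = L/(kA) = 0.0855/(1.25·11.9) = 0.005748 K/W
ΣR = 0.1344 K/W
ΔT = Q·ΣR = 196 × 0.1344 = 26.34 K
Heat flows outward, so T_out = T_in − ΔT = 20.9 − 26.34 = -5.44 °C

T_out = -5.44 °C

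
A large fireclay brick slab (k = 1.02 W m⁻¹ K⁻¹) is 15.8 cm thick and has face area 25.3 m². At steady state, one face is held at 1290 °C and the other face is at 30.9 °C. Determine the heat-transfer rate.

Q = kA·ΔT/L = 1.02 × 25.3 × |1290 °C − 30.9 °C| / 0.158 = 2.06×10^5 W

Q = 206 kW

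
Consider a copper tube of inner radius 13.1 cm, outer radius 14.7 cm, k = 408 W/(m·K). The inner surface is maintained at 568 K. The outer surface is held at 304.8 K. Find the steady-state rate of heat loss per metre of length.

Q' = 2πk·ΔT/ln(r₂/r₁) = 2π × 408 × 263.2 / ln(0.147/0.131) = 5.86×10^6 W/m

Q' = 5.86×10^6 W/m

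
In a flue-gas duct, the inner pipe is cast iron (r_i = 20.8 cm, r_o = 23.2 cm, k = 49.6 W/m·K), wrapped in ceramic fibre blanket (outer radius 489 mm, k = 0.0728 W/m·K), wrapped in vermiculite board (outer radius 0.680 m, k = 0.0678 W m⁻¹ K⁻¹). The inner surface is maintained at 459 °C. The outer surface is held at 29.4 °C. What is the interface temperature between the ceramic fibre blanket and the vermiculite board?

Treat each layer as a resistance in series:
  R'_cast iron = ln(0.232/0.208)/(2πk) = 0.1092/(2π·49.6) = 3.504×10^-4 m·K/W
  R'_ceramic fibre blanket = ln(0.489/0.232)/(2πk) = 0.7456/(2π·0.0728) = 1.630 m·K/W
  R'_vermiculite board = ln(0.680/0.489)/(2πk) = 0.3297/(2π·0.0678) = 0.7740 m·K/W
ΣR = 3.504×10^-4 + 1.630 + 0.7740 = 2.404 m·K/W
Q' = ΔT/ΣR = (459 °C − 29.4 °C)/2.404 = 178.7 W/m
From the inner boundary to the ceramic fibre blanket/vermiculite board interface, ΣR_partial = 1.630 m·K/W.
T_interface = T_in − Q'·ΣR_partial = 459 °C − (178.7)(1.630) = 168 °C

T = 168 °C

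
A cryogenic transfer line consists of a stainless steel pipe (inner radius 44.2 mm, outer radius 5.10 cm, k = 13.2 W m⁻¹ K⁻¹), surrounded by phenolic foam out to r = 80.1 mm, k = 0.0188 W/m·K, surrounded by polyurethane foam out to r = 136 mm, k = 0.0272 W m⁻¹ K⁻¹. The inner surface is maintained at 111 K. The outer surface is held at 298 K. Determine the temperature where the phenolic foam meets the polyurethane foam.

Series thermal resistances, inner to outer:
  R'_stainless steel = ln(0.0510/0.0442)/(2πk) = 0.1431/(2π·13.2) = 0.001725 m·K/W
  R'_phenolic foam = ln(0.0801/0.0510)/(2πk) = 0.4515/(2π·0.0188) = 3.822 m·K/W
  R'_polyurethane foam = ln(0.136/0.0801)/(2πk) = 0.5294/(2π·0.0272) = 3.098 m·K/W
ΣR = 0.001725 + 3.822 + 3.098 = 6.922 m·K/W
Q' = ΔT/ΣR = (111 K − 298 K)/6.922 = -27.02 W/m
From the inner boundary to the phenolic foam/polyurethane foam interface, ΣR_partial = 3.824 m·K/W.
T_interface = T_in − Q'·ΣR_partial = 111 K − (-27.02)(3.824) = 214.3 K

T = 214.3 K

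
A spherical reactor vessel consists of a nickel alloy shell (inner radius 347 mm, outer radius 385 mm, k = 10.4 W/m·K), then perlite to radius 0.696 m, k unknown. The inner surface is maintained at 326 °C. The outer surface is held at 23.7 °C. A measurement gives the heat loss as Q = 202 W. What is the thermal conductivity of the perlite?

k = 0.0618 W/m·K

ΣR = ΔT/Q = |326 − 23.7|/202 = 1.497 K/W
Known resistances:
  R_nickel alloy = (1/0.347 − 1/0.385)/(4πk) = 0.2844/(4π·10.4) = 0.002176 K/W
R_perlite = ΣR − ΣR_known = 1.497 − 0.002176 = 1.495 K/W
(1/r₁−1/r₂)/(4πk) = 1.495 ⇒ k = 1.161/(4π·1.495) = 0.0618 W/m·K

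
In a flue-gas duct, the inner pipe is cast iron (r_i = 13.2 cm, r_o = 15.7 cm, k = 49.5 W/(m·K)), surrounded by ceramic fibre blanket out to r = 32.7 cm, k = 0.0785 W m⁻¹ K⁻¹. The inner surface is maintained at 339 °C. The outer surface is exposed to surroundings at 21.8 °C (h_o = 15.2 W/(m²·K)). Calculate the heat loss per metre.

Series thermal resistances, inner to outer:
  R'_cast iron = ln(0.157/0.132)/(2πk) = 0.1734/(2π·49.5) = 5.577×10^-4 m·K/W
  R'_ceramic fibre blanket = ln(0.327/0.157)/(2πk) = 0.7337/(2π·0.0785) = 1.488 m·K/W
  R'_conv,out = 1/(2πr h) = 1/(2π·0.327·15.2) = 0.03202 m·K/W
ΣR = 5.577×10^-4 + 1.488 + 0.03202 = 1.521 m·K/W
Q' = ΔT/ΣR = (339 °C − 21.8 °C)/1.521 = 209 W/m

Q' = 209 W/m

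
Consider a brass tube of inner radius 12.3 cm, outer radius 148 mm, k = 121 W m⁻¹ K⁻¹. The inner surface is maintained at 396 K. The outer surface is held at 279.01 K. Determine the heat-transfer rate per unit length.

Q' = 2πk·ΔT/ln(r₂/r₁) = 2π × 121 × 116.99 / ln(0.148/0.123) = 4.81×10^5 W/m

Q' = 481 kW/m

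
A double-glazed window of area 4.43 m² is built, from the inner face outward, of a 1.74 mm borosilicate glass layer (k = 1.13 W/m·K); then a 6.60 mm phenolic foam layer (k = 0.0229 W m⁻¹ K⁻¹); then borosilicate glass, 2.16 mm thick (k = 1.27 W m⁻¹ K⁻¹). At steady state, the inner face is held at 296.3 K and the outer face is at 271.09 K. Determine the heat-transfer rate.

Treat each layer as a resistance in series:
  R_borosilicate glass = L/(kA) = 0.00174/(1.13·4.43) = 3.476×10^-4 K/W
  R_phenolic foam = L/(kA) = 0.00660/(0.0229·4.43) = 0.06506 K/W
  R_borosilicate glass = L/(kA) = 0.00216/(1.27·4.43) = 3.839×10^-4 K/W
ΣR = 3.476×10^-4 + 0.06506 + 3.839×10^-4 = 0.06579 K/W
Q = ΔT/ΣR = (296.3 K − 271.09 K)/0.06579 = 383 W

Q = 383 W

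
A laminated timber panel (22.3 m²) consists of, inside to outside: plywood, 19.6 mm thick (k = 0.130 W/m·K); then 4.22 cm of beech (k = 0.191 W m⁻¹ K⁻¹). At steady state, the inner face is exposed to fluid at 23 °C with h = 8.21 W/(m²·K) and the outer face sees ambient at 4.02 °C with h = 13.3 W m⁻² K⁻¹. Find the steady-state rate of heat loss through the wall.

Series thermal resistances, inner to outer:
  R_conv,in = 1/(hA) = 1/(8.21·22.3) = 0.005462 K/W
  R_plywood = L/(kA) = 0.0196/(0.130·22.3) = 0.006761 K/W
  R_beech = L/(kA) = 0.0422/(0.191·22.3) = 0.009908 K/W
  R_conv,out = 1/(hA) = 1/(13.3·22.3) = 0.003372 K/W
ΣR = 0.005462 + 0.006761 + 0.009908 + 0.003372 = 0.02550 K/W
Q = ΔT/ΣR = (23 °C − 4.02 °C)/0.02550 = 744 W

Q = 744 W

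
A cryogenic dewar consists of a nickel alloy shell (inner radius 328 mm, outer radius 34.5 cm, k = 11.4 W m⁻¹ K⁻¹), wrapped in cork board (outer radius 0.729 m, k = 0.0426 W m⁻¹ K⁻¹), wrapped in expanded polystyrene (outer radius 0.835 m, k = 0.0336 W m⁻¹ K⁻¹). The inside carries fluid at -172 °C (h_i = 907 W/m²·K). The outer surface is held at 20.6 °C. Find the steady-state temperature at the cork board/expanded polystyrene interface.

T = -3.7 °C

Series thermal resistances, inner to outer:
  R_conv,in = 1/(4πr²h) = 1/(4π·0.328²·907) = 8.155×10^-4 K/W
  R_nickel alloy = (1/0.328 − 1/0.345)/(4πk) = 0.1502/(4π·11.4) = 0.001049 K/W
  R_cork board = (1/0.345 − 1/0.729)/(4πk) = 1.527/(4π·0.0426) = 2.852 K/W
  R_expanded polystyrene = (1/0.729 − 1/0.835)/(4πk) = 0.1741/(4π·0.0336) = 0.4124 K/W
ΣR = 8.155×10^-4 + 0.001049 + 2.852 + 0.4124 = 3.266 K/W
Q = ΔT/ΣR = (-172 °C − 20.6 °C)/3.266 = -58.97 W
From the inner boundary to the cork board/expanded polystyrene interface, ΣR_partial = 2.854 K/W.
T_interface = T_in − Q·ΣR_partial = -172 °C − (-58.97)(2.854) = -3.7 °C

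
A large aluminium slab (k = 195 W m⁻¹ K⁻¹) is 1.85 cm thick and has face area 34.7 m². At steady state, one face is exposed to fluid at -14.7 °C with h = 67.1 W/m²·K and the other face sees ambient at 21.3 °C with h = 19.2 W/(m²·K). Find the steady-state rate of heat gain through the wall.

Q = 18600 W

Treat each layer as a resistance in series:
  R_conv,in = 1/(hA) = 1/(67.1·34.7) = 4.295×10^-4 K/W
  R_aluminium = L/(kA) = 0.0185/(195·34.7) = 2.734×10^-6 K/W
  R_conv,out = 1/(hA) = 1/(19.2·34.7) = 0.001501 K/W
ΣR = 4.295×10^-4 + 2.734×10^-6 + 0.001501 = 0.001933 K/W
Q = ΔT/ΣR = (-14.7 °C − 21.3 °C)/0.001933 = -18600 W
(Negative Q ⇒ heat flows inward; heat gain = 18600 W.)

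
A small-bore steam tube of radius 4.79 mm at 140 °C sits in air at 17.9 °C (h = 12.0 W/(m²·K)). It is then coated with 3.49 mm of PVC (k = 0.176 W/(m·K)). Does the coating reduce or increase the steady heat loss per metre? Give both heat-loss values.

increases: 44.1 → 58.2 W/m

Critical radius for a cylinder: r_cr = k/h = 0.0147 m = 1.47 cm.
Outer radius after coating: r₂ = 0.00479 + 0.00349 = 0.00828 m.
Since r₁ < r_cr and r₂ ≤ r_cr, the coating moves toward the maximum at r_cr — heat loss rises.
Bare: R = 1/(2πr₁h) = 2.769 m·K/W; Q = 122.1/2.769 = 44.1 W/m.
Coated: R = R_cond + R_conv = 2.097 m·K/W; Q = 122.1/2.097 = 58.2 W/m.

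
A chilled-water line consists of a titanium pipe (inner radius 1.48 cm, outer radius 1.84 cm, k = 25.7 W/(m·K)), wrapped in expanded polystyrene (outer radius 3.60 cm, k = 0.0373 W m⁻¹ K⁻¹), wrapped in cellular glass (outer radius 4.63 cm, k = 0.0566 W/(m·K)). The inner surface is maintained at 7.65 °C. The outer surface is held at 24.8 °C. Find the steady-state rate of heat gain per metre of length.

Q' = 4.80 W/m

Resistance network (inner→outer):
  R'_titanium = ln(0.0184/0.0148)/(2πk) = 0.2177/(2π·25.7) = 0.001348 m·K/W
  R'_expanded polystyrene = ln(0.0360/0.0184)/(2πk) = 0.6712/(2π·0.0373) = 2.864 m·K/W
  R'_cellular glass = ln(0.0463/0.0360)/(2πk) = 0.2516/(2π·0.0566) = 0.7075 m·K/W
ΣR = 0.001348 + 2.864 + 0.7075 = 3.573 m·K/W
Q' = ΔT/ΣR = (7.65 °C − 24.8 °C)/3.573 = -4.80 W/m
(Negative Q' ⇒ heat flows inward; heat gain = 4.80 W/m.)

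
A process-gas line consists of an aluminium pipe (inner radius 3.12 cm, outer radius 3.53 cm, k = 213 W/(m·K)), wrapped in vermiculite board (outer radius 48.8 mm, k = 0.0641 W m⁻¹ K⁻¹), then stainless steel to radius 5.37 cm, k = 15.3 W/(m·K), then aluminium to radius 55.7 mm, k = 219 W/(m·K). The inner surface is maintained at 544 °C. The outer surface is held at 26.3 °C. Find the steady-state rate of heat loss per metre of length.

Q' = 643 W/m

Series thermal resistances, inner to outer:
  R'_aluminium = ln(0.0353/0.0312)/(2πk) = 0.1235/(2π·213) = 9.225×10^-5 m·K/W
  R'_vermiculite board = ln(0.0488/0.0353)/(2πk) = 0.3238/(2π·0.0641) = 0.8041 m·K/W
  R'_stainless steel = ln(0.0537/0.0488)/(2πk) = 0.09568/(2π·15.3) = 9.953×10^-4 m·K/W
  R'_aluminium = ln(0.0557/0.0537)/(2πk) = 0.03657/(2π·219) = 2.657×10^-5 m·K/W
ΣR = 9.225×10^-5 + 0.8041 + 9.953×10^-4 + 2.657×10^-5 = 0.8052 m·K/W
Q' = ΔT/ΣR = (544 °C − 26.3 °C)/0.8052 = 643 W/m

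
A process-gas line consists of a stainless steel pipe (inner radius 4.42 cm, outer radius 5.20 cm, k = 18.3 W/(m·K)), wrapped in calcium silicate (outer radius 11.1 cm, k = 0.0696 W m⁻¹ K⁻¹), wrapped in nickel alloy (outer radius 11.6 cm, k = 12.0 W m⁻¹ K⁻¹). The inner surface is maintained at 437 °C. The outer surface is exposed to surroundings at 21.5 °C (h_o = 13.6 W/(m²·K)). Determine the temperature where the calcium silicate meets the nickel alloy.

T = 44.5 °C

Resistance network (inner→outer):
  R'_stainless steel = ln(0.0520/0.0442)/(2πk) = 0.1625/(2π·18.3) = 0.001413 m·K/W
  R'_calcium silicate = ln(0.111/0.0520)/(2πk) = 0.7583/(2π·0.0696) = 1.734 m·K/W
  R'_nickel alloy = ln(0.116/0.111)/(2πk) = 0.04406/(2π·12.0) = 5.844×10^-4 m·K/W
  R'_conv,out = 1/(2πr h) = 1/(2π·0.116·13.6) = 0.1009 m·K/W
ΣR = 0.001413 + 1.734 + 5.844×10^-4 + 0.1009 = 1.837 m·K/W
Q' = ΔT/ΣR = (437 °C − 21.5 °C)/1.837 = 226.2 W/m
From the inner boundary to the calcium silicate/nickel alloy interface, ΣR_partial = 1.735 m·K/W.
T_interface = T_in − Q'·ΣR_partial = 437 °C − (226.2)(1.735) = 44.5 °C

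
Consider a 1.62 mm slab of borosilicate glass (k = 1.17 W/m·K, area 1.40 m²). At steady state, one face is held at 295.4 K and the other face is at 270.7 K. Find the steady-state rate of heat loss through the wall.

Q = 25.0 kW

Q = kA·ΔT/L = 1.17 × 1.40 × |295.4 K − 270.7 K| / 0.00162 = 25000 W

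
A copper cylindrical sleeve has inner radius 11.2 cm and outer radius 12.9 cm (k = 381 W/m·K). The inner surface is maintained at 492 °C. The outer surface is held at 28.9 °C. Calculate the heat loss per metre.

Q' = 2πk·ΔT/ln(r₂/r₁) = 2π × 381 × 463.1 / ln(0.129/0.112) = 7.85×10^6 W/m

Q' = 7.85×10^6 W/m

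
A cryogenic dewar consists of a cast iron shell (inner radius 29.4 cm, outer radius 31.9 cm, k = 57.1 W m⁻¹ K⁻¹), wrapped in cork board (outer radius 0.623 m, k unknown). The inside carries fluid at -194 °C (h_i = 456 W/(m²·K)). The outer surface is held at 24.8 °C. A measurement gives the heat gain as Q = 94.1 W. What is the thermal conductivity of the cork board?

k = 0.0524 W/m·K

ΣR = ΔT/Q = |-194 − 24.8|/94.1 = 2.325 K/W
Known resistances:
  R_conv,in = 1/(4πr²h) = 1/(4π·0.294²·456) = 0.002019 K/W
  R_cast iron = (1/0.294 − 1/0.319)/(4πk) = 0.2666/(4π·57.1) = 3.715×10^-4 K/W
R_cork board = ΣR − ΣR_known = 2.325 − 0.002390 = 2.323 K/W
(1/r₁−1/r₂)/(4πk) = 2.323 ⇒ k = 1.530/(4π·2.323) = 0.0524 W/m·K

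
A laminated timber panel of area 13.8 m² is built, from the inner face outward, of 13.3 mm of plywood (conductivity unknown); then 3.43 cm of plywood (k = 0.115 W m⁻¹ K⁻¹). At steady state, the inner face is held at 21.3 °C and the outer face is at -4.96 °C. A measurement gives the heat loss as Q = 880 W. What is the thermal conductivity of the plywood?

ΣR = ΔT/Q = |21.3 − -4.96|/880 = 0.02984 K/W
Known resistances:
  R_plywood = L/(kA) = 0.0343/(0.115·13.8) = 0.02161 K/W
R_plywood = ΣR − ΣR_known = 0.02984 − 0.02161 = 0.008230 K/W
L/(kA) = 0.008230 ⇒ k = 0.0133/(0.008230·13.8) = 0.117 W/m·K

k = 0.117 W/m·K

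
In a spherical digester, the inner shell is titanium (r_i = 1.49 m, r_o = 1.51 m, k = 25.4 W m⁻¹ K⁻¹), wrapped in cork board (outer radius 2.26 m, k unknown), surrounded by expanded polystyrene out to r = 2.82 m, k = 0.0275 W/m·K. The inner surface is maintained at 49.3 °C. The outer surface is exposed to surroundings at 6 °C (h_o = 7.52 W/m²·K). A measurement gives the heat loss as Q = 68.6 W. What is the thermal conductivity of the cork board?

ΣR = ΔT/Q = |49.3 − 6|/68.6 = 0.6312 K/W
Known resistances:
  R_titanium = (1/1.49 − 1/1.51)/(4πk) = 0.008889/(4π·25.4) = 2.785×10^-5 K/W
  R_expanded polystyrene = (1/2.26 − 1/2.82)/(4πk) = 0.08787/(4π·0.0275) = 0.2543 K/W
  R_conv,out = 1/(4πr²h) = 1/(4π·2.82²·7.52) = 0.001331 K/W
R_cork board = ΣR − ΣR_known = 0.6312 − 0.2557 = 0.3755 K/W
(1/r₁−1/r₂)/(4πk) = 0.3755 ⇒ k = 0.2198/(4π·0.3755) = 0.0466 W/m·K

k = 0.0466 W/m·K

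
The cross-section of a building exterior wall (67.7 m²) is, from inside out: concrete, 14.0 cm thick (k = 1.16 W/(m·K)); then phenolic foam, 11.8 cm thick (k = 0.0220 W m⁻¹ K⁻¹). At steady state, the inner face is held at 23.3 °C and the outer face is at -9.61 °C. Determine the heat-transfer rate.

Q = 406 W

Resistance network (inner→outer):
  R_concrete = L/(kA) = 0.140/(1.16·67.7) = 0.001783 K/W
  R_phenolic foam = L/(kA) = 0.118/(0.0220·67.7) = 0.07923 K/W
ΣR = 0.001783 + 0.07923 = 0.08101 K/W
Q = ΔT/ΣR = (23.3 °C − -9.61 °C)/0.08101 = 406 W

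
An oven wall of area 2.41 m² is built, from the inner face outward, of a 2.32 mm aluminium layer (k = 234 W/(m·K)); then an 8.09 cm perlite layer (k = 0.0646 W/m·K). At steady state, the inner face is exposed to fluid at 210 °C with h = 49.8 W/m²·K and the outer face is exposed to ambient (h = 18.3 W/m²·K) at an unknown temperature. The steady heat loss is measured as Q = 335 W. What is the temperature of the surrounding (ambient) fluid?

Sum the resistances:
  R_conv,in = 1/(hA) = 1/(49.8·2.41) = 0.008332 K/W
  R_aluminium = L/(kA) = 0.00232/(234·2.41) = 4.114×10^-6 K/W
  R_perlite = L/(kA) = 0.0809/(0.0646·2.41) = 0.5196 K/W
  R_conv,out = 1/(hA) = 1/(18.3·2.41) = 0.02267 K/W
ΣR = 0.5506 K/W
ΔT = Q·ΣR = 335 × 0.5506 = 184.5 K
Heat flows outward, so T_out = T_in − ΔT = 210 − 184.5 = 25.5 °C

T_out = 25.5 °C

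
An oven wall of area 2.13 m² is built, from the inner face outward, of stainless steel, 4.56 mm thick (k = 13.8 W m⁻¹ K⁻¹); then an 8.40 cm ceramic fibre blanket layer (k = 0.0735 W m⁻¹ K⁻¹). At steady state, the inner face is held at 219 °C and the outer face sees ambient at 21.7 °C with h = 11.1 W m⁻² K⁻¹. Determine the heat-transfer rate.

Q = 341 W

Series thermal resistances, inner to outer:
  R_stainless steel = L/(kA) = 0.00456/(13.8·2.13) = 1.551×10^-4 K/W
  R_ceramic fibre blanket = L/(kA) = 0.0840/(0.0735·2.13) = 0.5366 K/W
  R_conv,out = 1/(hA) = 1/(11.1·2.13) = 0.04230 K/W
ΣR = 1.551×10^-4 + 0.5366 + 0.04230 = 0.5791 K/W
Q = ΔT/ΣR = (219 °C − 21.7 °C)/0.5791 = 341 W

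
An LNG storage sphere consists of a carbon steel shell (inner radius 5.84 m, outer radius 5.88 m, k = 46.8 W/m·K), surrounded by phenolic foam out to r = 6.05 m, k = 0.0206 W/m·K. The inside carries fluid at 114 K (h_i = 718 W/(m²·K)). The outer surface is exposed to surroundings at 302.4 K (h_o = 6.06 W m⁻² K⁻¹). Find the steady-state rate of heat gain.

Treat each layer as a resistance in series:
  R_conv,in = 1/(4πr²h) = 1/(4π·5.84²·718) = 3.250×10^-6 K/W
  R_carbon steel = (1/5.84 − 1/5.88)/(4πk) = 0.001165/(4π·46.8) = 1.981×10^-6 K/W
  R_phenolic foam = (1/5.88 − 1/6.05)/(4πk) = 0.004779/(4π·0.0206) = 0.01846 K/W
  R_conv,out = 1/(4πr²h) = 1/(4π·6.05²·6.06) = 3.588×10^-4 K/W
ΣR = 3.250×10^-6 + 1.981×10^-6 + 0.01846 + 3.588×10^-4 = 0.01882 K/W
Q = ΔT/ΣR = (114 K − 302.4 K)/0.01882 = -10000 W
(Negative Q ⇒ heat flows inward; heat gain = 10000 W.)

Q = 10.0 kW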